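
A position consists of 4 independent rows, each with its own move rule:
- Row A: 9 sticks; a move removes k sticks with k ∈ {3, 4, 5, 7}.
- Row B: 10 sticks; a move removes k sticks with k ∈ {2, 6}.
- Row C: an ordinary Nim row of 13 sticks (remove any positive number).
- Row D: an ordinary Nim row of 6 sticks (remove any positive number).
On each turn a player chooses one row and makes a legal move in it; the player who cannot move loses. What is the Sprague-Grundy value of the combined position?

9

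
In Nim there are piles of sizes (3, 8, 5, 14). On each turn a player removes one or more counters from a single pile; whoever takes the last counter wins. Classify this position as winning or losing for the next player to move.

Losing position

In binary:
  0011  (3)
  1000  (8)
  0101  (5)
  1110  (14)
  ----
  0000  (0)
The nim-sum is 0, so this is a P-position: the player to move is in a losing position under optimal play.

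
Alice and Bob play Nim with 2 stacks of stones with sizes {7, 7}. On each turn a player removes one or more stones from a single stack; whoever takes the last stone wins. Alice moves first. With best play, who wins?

Bob wins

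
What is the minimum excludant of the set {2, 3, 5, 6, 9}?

0 is not in the set, so the mex is 0.

0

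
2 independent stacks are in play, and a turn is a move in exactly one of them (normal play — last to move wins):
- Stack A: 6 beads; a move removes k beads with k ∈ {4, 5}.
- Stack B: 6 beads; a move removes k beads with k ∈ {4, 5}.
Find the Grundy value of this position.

Build the Grundy sequence for stack A with g(k) = mex{g(k−s) : s ∈ {4, 5}, s ≤ k}:
g(0) = mex{} = 0
g(1) = mex{} = 0
g(2) = mex{} = 0
g(3) = mex{} = 0
g(4) = mex{0} = 1
g(5) = mex{0} = 1
g(6) = mex{0} = 1
So g(6) = 1.
Grundy values for stack B (subtraction set {4, 5}):
g(0) = mex{} = 0
g(1) = mex{} = 0
g(2) = mex{} = 0
g(3) = mex{} = 0
g(4) = mex{0} = 1
g(5) = mex{0} = 1
g(6) = mex{0} = 1
So g(6) = 1.
The value of a disjunctive sum is the nim-sum of the parts.
Combined value = 1 XOR 1 = 0.

0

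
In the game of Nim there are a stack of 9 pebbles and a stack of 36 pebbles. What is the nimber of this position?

Compute the nim-sum pairwise:
9 ^ 36 = 45

45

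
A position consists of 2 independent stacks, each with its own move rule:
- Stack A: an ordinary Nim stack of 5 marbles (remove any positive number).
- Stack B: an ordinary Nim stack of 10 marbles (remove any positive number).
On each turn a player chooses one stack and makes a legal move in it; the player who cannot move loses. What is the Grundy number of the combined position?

Stack A is a plain Nim stack of size 5, so its Grundy value is 5.
Stack B is a plain Nim stack of size 10, so its Grundy value is 10.
The value of a disjunctive sum is the nim-sum of the parts.
Combined value = 5 XOR 10 = 15.

15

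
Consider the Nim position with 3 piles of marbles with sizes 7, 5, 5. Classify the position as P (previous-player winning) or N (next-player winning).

N-position

In binary:
  111  (7)
  101  (5)
  101  (5)
  ---
  111  (7)
The nim-sum is 7 ≠ 0, so this is an N-position: the player to move can win.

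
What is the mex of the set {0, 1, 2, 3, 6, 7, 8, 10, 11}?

4

The values 0, 1, 2, 3 are all present; 4 is the first non-negative integer missing from the set.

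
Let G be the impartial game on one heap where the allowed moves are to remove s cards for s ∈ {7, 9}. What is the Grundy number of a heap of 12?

Build the Grundy sequence with g(k) = mex{g(k−s) : s ∈ {7, 9}, s ≤ k}:
k:     0  1  2  3  4  5  6  7  8  9 10 11 12
g(k):  0  0  0  0  0  0  0  1  1  1  1  1  1
So g(12) = 1.

1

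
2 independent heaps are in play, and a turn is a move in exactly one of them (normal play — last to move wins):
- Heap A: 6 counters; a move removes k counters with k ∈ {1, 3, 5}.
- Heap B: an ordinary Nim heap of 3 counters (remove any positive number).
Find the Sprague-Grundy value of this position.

3

Grundy values for heap A (subtraction set {1, 3, 5}):
g(0) = mex{} = 0
g(1) = mex{0} = 1
g(2) = mex{1} = 0
g(3) = mex{0} = 1
g(4) = mex{1} = 0
g(5) = mex{0} = 1
g(6) = mex{1} = 0
So g(6) = 0.
Heap B is a plain Nim heap of size 3, so its Grundy value is 3.
By the Sprague-Grundy theorem, the Grundy value of a sum of independent games is the XOR of the component values.
Combined value = 0 ⊕ 3 = 3.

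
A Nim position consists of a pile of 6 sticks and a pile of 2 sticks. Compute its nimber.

4

Compute the nim-sum pairwise:
6 ^ 2 = 4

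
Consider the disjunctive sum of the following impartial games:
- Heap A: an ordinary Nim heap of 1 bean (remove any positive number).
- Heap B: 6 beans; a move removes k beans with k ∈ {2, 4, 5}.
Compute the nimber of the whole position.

Heap A is a plain Nim heap of size 1, so its Grundy value is 1.
Grundy values for heap B (subtraction set {2, 4, 5}):
g(0) = mex{} = 0
g(1) = mex{} = 0
g(2) = mex{0} = 1
g(3) = mex{0} = 1
g(4) = mex{0,1} = 2
g(5) = mex{0,1} = 2
g(6) = mex{0,1,2} = 3
So g(6) = 3.
The value of a disjunctive sum is the nim-sum of the parts.
Combined value = 1 ⊕ 3 = 2.

2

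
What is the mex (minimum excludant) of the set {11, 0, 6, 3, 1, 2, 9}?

The values 0, 1, 2, 3 are all present; 4 is the first non-negative integer missing from the set.

4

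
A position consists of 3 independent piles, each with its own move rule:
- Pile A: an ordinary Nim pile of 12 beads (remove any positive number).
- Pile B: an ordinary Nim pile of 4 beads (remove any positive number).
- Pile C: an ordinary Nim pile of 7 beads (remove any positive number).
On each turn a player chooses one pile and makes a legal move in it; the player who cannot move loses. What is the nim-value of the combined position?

Pile A is a plain Nim pile of size 12, so its Grundy value is 12.
Pile B is a plain Nim pile of size 4, so its Grundy value is 4.
Pile C is a plain Nim pile of size 7, so its Grundy value is 7.
The value of a disjunctive sum is the nim-sum of the parts.
Combined value = 12 XOR 4 XOR 7 = 15.

15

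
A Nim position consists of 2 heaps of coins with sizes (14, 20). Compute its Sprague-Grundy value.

26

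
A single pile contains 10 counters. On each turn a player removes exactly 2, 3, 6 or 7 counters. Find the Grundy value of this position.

0

Build the Grundy sequence with g(k) = mex{g(k−s) : s ∈ {2, 3, 6, 7}, s ≤ k}:
k:     0  1  2  3  4  5  6  7  8  9 10
g(k):  0  0  1  1  2  0  3  1  2  0  0
So g(10) = 0.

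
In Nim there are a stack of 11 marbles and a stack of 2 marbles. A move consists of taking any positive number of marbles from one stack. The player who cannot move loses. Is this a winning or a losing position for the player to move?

Compute the nim-sum pairwise:
11 XOR 2 = 9
The nim-sum is 9 ≠ 0, so this is an N-position: the player to move can win.

Winning position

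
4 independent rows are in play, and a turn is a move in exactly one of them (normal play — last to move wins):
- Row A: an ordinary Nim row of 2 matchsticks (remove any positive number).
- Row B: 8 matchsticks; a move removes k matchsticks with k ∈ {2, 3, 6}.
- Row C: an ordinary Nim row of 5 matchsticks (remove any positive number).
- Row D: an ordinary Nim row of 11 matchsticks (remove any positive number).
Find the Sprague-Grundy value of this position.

14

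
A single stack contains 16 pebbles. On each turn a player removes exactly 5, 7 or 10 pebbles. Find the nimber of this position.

0

Compute g(0), g(1), … for moves {5, 7, 10}:
k:     0  1  2  3  4  5  6  7  8  9 10 11 12 13 14 15 16
g(k):  0  0  0  0  0  1  1  1  1  1  2  2  2  2  2  0  0
So g(16) = 0.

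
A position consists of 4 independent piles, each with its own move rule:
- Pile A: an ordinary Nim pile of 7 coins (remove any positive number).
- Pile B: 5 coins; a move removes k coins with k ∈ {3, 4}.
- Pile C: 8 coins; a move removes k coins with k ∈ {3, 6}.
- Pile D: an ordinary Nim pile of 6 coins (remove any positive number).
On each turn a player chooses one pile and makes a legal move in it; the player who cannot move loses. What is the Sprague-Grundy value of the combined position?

Pile A is a plain Nim pile of size 7, so its Grundy value is 7.
Grundy values for pile B (subtraction set {3, 4}):
k:     0  1  2  3  4  5
g(k):  0  0  0  1  1  1
So g(5) = 1.
For pile C, compute g(0), g(1), … with moves {3, 6}:
g(0) = mex{} = 0
g(1) = mex{} = 0
g(2) = mex{} = 0
g(3) = mex{0} = 1
g(4) = mex{0} = 1
g(5) = mex{0} = 1
g(6) = mex{0,1} = 2
g(7) = mex{0,1} = 2
g(8) = mex{0,1} = 2
So g(8) = 2.
Pile D is a plain Nim pile of size 6, so its Grundy value is 6.
By the Sprague-Grundy theorem, the Grundy value of a sum of independent games is the XOR of the component values.
Combined value = 7 XOR 1 XOR 2 XOR 6 = 2.

2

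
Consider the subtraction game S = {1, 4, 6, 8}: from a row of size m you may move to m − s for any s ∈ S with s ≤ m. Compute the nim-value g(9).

Grundy values for subtraction set {1, 4, 6, 8}:
g(0) = mex{} = 0
g(1) = mex{0} = 1
g(2) = mex{1} = 0
g(3) = mex{0} = 1
g(4) = mex{0,1} = 2
g(5) = mex{1,2} = 0
g(6) = mex{0} = 1
g(7) = mex{1} = 0
g(8) = mex{0,2} = 1
g(9) = mex{0,1} = 2
So g(9) = 2.

2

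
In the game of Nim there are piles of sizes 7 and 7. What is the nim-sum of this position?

0

Nim-sum: 7 ⊕ 7 = 0.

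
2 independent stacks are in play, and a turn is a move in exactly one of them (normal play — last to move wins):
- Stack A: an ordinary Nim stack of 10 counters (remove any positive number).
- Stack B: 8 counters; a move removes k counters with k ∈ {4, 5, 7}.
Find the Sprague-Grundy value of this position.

8

Stack A is a plain Nim stack of size 10, so its Grundy value is 10.
Grundy values for stack B (subtraction set {4, 5, 7}):
k:     0  1  2  3  4  5  6  7  8
g(k):  0  0  0  0  1  1  1  1  2
So g(8) = 2.
The value of a disjunctive sum is the nim-sum of the parts.
Combined value = 10 XOR 2 = 8.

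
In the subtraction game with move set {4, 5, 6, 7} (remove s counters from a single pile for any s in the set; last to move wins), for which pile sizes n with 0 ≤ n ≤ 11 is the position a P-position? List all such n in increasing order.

0, 1, 2, 3, 11

Build the Grundy sequence with g(k) = mex{g(k−s) : s ∈ {4, 5, 6, 7}, s ≤ k}:
g(0) = mex{} = 0
g(1) = mex{} = 0
g(2) = mex{} = 0
g(3) = mex{} = 0
g(4) = mex{0} = 1
g(5) = mex{0} = 1
g(6) = mex{0} = 1
g(7) = mex{0} = 1
g(8) = mex{0,1} = 2
g(9) = mex{0,1} = 2
g(10) = mex{0,1} = 2
g(11) = mex{1} = 0
The P-positions (g = 0) in 0..11 are 0, 1, 2, 3, 11.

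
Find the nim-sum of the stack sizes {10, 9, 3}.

Write each in binary and XOR column by column:
  1010  (10)
  1001  (9)
  0011  (3)
  ----
  0000  (0)

0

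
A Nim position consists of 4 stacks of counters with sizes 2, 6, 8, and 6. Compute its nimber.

10

Write each in binary and XOR column by column:
  0010  (2)
  0110  (6)
  1000  (8)
  0110  (6)
  ----
  1010  (10)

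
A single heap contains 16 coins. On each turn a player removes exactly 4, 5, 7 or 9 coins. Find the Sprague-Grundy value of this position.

0

Grundy values for subtraction set {4, 5, 7, 9}:
k:     0  1  2  3  4  5  6  7  8  9 10 11 12 13 14 15 16
g(k):  0  0  0  0  1  1  1  1  2  2  2  2  3  0  0  0  0
So g(16) = 0.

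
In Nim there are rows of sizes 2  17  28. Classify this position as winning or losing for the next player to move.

Winning position

Compute the nim-sum pairwise:
2 ^ 17 = 19
19 ^ 28 = 15
The nim-sum is 15 ≠ 0, so this is an N-position: the player to move can win.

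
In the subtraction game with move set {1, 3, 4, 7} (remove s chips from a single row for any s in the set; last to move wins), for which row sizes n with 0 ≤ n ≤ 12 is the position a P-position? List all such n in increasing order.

0, 2, 8, 10

Grundy values for subtraction set {1, 3, 4, 7}:
g(0) = mex{} = 0
g(1) = mex{0} = 1
g(2) = mex{1} = 0
g(3) = mex{0} = 1
g(4) = mex{0,1} = 2
g(5) = mex{0,1,2} = 3
g(6) = mex{0,1,3} = 2
g(7) = mex{0,1,2} = 3
g(8) = mex{1,2,3} = 0
g(9) = mex{0,2,3} = 1
g(10) = mex{1,2,3} = 0
g(11) = mex{0,2,3} = 1
g(12) = mex{0,1,3} = 2
The P-positions (g = 0) in 0..12 are 0, 2, 8, 10.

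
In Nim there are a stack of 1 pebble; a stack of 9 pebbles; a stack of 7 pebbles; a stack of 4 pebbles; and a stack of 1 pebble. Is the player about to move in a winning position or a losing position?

Winning position

Compute the nim-sum pairwise:
1 ⊕ 9 = 8
8 ⊕ 7 = 15
15 ⊕ 4 = 11
11 ⊕ 1 = 10
The nim-sum is 10 ≠ 0, so this is an N-position: the player to move can win.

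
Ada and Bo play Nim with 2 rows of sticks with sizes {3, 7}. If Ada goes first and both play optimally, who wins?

Ada wins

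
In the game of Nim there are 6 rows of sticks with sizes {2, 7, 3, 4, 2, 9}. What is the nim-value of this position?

Nim-sum: 2 ⊕ 7 ⊕ 3 ⊕ 4 ⊕ 2 ⊕ 9 = 9.

9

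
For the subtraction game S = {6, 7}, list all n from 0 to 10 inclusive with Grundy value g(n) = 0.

0, 1, 2, 3, 4, 5

Build the Grundy sequence with g(k) = mex{g(k−s) : s ∈ {6, 7}, s ≤ k}:
k:     0  1  2  3  4  5  6  7  8  9 10
g(k):  0  0  0  0  0  0  1  1  1  1  1
The P-positions (g = 0) in 0..10 are 0, 1, 2, 3, 4, 5.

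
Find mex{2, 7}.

0 is not in the set, so the mex is 0.

0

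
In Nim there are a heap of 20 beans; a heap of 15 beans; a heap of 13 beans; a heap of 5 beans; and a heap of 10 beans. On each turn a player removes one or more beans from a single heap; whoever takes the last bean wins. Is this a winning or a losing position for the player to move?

Winning position

Nim-sum: 20 XOR 15 XOR 13 XOR 5 XOR 10 = 25.
The nim-sum is 25 ≠ 0, so this is an N-position: the player to move can win.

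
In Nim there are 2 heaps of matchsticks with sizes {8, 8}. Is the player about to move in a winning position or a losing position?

Losing position

Nim-sum: 8 ^ 8 = 0.
The nim-sum is 0, so this is a P-position: the player to move is in a losing position under optimal play.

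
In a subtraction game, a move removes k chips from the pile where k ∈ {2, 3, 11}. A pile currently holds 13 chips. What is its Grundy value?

2

Build the Grundy sequence with g(k) = mex{g(k−s) : s ∈ {2, 3, 11}, s ≤ k}:
k:     0  1  2  3  4  5  6  7  8  9 10 11 12 13
g(k):  0  0  1  1  2  0  0  1  1  2  0  3  1  2
So g(13) = 2.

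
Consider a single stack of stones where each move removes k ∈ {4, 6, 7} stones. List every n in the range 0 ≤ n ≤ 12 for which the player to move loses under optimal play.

0, 1, 2, 3, 11, 12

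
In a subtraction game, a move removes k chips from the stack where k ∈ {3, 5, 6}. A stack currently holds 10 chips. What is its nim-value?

Build the Grundy sequence with g(k) = mex{g(k−s) : s ∈ {3, 5, 6}, s ≤ k}:
k:     0  1  2  3  4  5  6  7  8  9 10
g(k):  0  0  0  1  1  1  2  2  2  0  0
So g(10) = 0.

0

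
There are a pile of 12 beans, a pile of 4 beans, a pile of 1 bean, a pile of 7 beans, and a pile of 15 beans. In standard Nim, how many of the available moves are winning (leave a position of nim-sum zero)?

3

Nim-sum: 12 ^ 4 ^ 1 ^ 7 ^ 15 = 1.
The overall nim-sum is X = 1. A pile of size p has a winning move iff p XOR X < p (reduce it to p XOR X).
  12: 12 XOR 1 = 13 ≥ 12 — no move.
  4: 4 XOR 1 = 5 ≥ 4 — no move.
  1: 1 XOR 1 = 0 < 1 — winning move (to 0).
  7: 7 XOR 1 = 6 < 7 — winning move (to 6).
  15: 15 XOR 1 = 14 < 15 — winning move (to 14).
That gives 3 winning moves.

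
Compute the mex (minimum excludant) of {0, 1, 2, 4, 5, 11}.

3

The values 0, 1, 2 are all present; 3 is the first non-negative integer missing from the set.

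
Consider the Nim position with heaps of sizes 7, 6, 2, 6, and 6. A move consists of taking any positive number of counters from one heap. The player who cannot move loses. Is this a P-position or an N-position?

N-position

In binary:
  111  (7)
  110  (6)
  010  (2)
  110  (6)
  110  (6)
  ---
  011  (3)
The nim-sum is 3 ≠ 0, so this is an N-position: the player to move can win.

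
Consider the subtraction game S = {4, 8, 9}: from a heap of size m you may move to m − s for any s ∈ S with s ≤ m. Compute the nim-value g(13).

Build the Grundy sequence with g(k) = mex{g(k−s) : s ∈ {4, 8, 9}, s ≤ k}:
k:     0  1  2  3  4  5  6  7  8  9 10 11 12 13
g(k):  0  0  0  0  1  1  1  1  2  2  2  2  3  0
So g(13) = 0.

0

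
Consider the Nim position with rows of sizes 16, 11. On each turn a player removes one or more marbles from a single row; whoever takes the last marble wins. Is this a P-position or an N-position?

N-position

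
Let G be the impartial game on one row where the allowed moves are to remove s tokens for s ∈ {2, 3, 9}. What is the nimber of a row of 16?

Grundy values for subtraction set {2, 3, 9}:
k:     0  1  2  3  4  5  6  7  8  9 10 11 12 13 14 15 16
g(k):  0  0  1  1  2  0  0  1  1  2  2  0  0  1  1  2  0
So g(16) = 0.

0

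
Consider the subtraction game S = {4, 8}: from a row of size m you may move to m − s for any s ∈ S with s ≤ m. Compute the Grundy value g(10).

2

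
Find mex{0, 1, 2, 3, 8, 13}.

The values 0, 1, 2, 3 are all present; 4 is the first non-negative integer missing from the set.

4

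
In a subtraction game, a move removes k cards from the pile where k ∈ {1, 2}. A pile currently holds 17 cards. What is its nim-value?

2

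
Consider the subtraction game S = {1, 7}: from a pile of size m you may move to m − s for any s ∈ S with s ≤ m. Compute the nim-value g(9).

1

Compute g(0), g(1), … for moves {1, 7}:
g(0) = mex{} = 0
g(1) = mex{0} = 1
g(2) = mex{1} = 0
g(3) = mex{0} = 1
g(4) = mex{1} = 0
g(5) = mex{0} = 1
g(6) = mex{1} = 0
g(7) = mex{0} = 1
g(8) = mex{1} = 0
g(9) = mex{0} = 1
So g(9) = 1.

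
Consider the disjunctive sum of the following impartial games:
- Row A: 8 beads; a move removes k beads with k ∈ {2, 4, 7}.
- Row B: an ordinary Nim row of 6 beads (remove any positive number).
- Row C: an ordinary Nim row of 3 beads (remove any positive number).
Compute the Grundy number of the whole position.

Build the Grundy sequence for row A with g(k) = mex{g(k−s) : s ∈ {2, 4, 7}, s ≤ k}:
k:     0  1  2  3  4  5  6  7  8
g(k):  0  0  1  1  2  2  0  3  1
So g(8) = 1.
Row B is a plain Nim row of size 6, so its Grundy value is 6.
Row C is a plain Nim row of size 3, so its Grundy value is 3.
The value of a disjunctive sum is the nim-sum of the parts.
Combined value = 1 ⊕ 6 ⊕ 3 = 4.

4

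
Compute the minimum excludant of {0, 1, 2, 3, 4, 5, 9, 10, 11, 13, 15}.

6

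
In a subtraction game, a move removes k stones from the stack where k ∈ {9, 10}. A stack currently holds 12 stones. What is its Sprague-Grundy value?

Grundy values for subtraction set {9, 10}:
g(0) = mex{} = 0
g(1) = mex{} = 0
g(2) = mex{} = 0
g(3) = mex{} = 0
g(4) = mex{} = 0
g(5) = mex{} = 0
g(6) = mex{} = 0
g(7) = mex{} = 0
g(8) = mex{} = 0
g(9) = mex{0} = 1
g(10) = mex{0} = 1
g(11) = mex{0} = 1
g(12) = mex{0} = 1
So g(12) = 1.

1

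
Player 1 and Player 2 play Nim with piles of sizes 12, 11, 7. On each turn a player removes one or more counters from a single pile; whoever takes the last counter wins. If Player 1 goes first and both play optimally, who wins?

Nim-sum: 12 XOR 11 XOR 7 = 0.
The nim-sum is 0, so this is a P-position: the player to move is in a losing position under optimal play; Player 1 is about to move from it and so loses — Player 2 wins.

Player 2 wins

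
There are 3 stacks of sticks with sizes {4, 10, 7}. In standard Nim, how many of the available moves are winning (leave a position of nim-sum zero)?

Compute the nim-sum pairwise:
4 XOR 10 = 14
14 XOR 7 = 9
The overall nim-sum is X = 9. A stack of size p has a winning move iff p XOR X < p (reduce it to p XOR X).
  4: 4 XOR 9 = 13 ≥ 4 — no move.
  10: 10 XOR 9 = 3 < 10 — winning move (to 3).
  7: 7 XOR 9 = 14 ≥ 7 — no move.
That gives 1 winning move.

1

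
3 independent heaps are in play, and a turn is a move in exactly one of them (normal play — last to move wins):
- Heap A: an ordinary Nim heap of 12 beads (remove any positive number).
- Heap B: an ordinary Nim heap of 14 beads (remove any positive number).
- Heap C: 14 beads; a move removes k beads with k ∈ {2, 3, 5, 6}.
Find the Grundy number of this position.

1

Heap A is a plain Nim heap of size 12, so its Grundy value is 12.
Heap B is a plain Nim heap of size 14, so its Grundy value is 14.
Build the Grundy sequence for heap C with g(k) = mex{g(k−s) : s ∈ {2, 3, 5, 6}, s ≤ k}:
g(0) = mex{} = 0
g(1) = mex{} = 0
g(2) = mex{0} = 1
g(3) = mex{0} = 1
g(4) = mex{0,1} = 2
g(5) = mex{0,1} = 2
g(6) = mex{0,1,2} = 3
g(7) = mex{0,1,2} = 3
g(8) = mex{1,2,3} = 0
g(9) = mex{1,2,3} = 0
g(10) = mex{0,2,3} = 1
g(11) = mex{0,2,3} = 1
g(12) = mex{0,1,3} = 2
g(13) = mex{0,1,3} = 2
g(14) = mex{0,1,2} = 3
So g(14) = 3.
The value of a disjunctive sum is the nim-sum of the parts.
Combined value = 12 ⊕ 14 ⊕ 3 = 1.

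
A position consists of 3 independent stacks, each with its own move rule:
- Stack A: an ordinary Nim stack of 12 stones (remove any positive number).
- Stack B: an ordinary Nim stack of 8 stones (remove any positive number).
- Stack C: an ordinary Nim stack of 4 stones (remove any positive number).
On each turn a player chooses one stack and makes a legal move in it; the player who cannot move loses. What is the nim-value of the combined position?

Stack A is a plain Nim stack of size 12, so its Grundy value is 12.
Stack B is a plain Nim stack of size 8, so its Grundy value is 8.
Stack C is a plain Nim stack of size 4, so its Grundy value is 4.
By the Sprague-Grundy theorem, the Grundy value of a sum of independent games is the XOR of the component values.
Combined value = 12 XOR 8 XOR 4 = 0.

0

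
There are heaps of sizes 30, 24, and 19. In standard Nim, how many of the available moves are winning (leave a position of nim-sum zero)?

3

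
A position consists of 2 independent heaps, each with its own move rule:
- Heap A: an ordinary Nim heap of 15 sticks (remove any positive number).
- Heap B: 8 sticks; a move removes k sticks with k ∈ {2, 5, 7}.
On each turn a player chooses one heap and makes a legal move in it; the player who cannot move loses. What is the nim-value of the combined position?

13

Heap A is a plain Nim heap of size 15, so its Grundy value is 15.
Build the Grundy sequence for heap B with g(k) = mex{g(k−s) : s ∈ {2, 5, 7}, s ≤ k}:
g(0) = mex{} = 0
g(1) = mex{} = 0
g(2) = mex{0} = 1
g(3) = mex{0} = 1
g(4) = mex{1} = 0
g(5) = mex{0,1} = 2
g(6) = mex{0} = 1
g(7) = mex{0,1,2} = 3
g(8) = mex{0,1} = 2
So g(8) = 2.
The value of a disjunctive sum is the nim-sum of the parts.
Combined value = 15 ⊕ 2 = 13.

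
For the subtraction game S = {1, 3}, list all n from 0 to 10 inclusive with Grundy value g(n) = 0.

0, 2, 4, 6, 8, 10

Compute g(0), g(1), … for moves {1, 3}:
g(0) = mex{} = 0
g(1) = mex{0} = 1
g(2) = mex{1} = 0
g(3) = mex{0} = 1
g(4) = mex{1} = 0
g(5) = mex{0} = 1
g(6) = mex{1} = 0
g(7) = mex{0} = 1
g(8) = mex{1} = 0
g(9) = mex{0} = 1
g(10) = mex{1} = 0
The P-positions (g = 0) in 0..10 are 0, 2, 4, 6, 8, 10.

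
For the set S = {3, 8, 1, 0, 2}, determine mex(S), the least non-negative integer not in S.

The values 0, 1, 2, 3 are all present; 4 is the first non-negative integer missing from the set.

4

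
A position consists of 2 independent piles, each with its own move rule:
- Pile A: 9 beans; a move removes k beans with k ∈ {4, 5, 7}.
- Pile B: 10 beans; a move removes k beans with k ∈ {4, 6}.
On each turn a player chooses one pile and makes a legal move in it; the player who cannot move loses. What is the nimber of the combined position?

2

For pile A, compute g(0), g(1), … with moves {4, 5, 7}:
k:     0  1  2  3  4  5  6  7  8  9
g(k):  0  0  0  0  1  1  1  1  2  2
So g(9) = 2.
Build the Grundy sequence for pile B with g(k) = mex{g(k−s) : s ∈ {4, 6}, s ≤ k}:
g(0) = mex{} = 0
g(1) = mex{} = 0
g(2) = mex{} = 0
g(3) = mex{} = 0
g(4) = mex{0} = 1
g(5) = mex{0} = 1
g(6) = mex{0} = 1
g(7) = mex{0} = 1
g(8) = mex{0,1} = 2
g(9) = mex{0,1} = 2
g(10) = mex{1} = 0
So g(10) = 0.
By the Sprague-Grundy theorem, the Grundy value of a sum of independent games is the XOR of the component values.
Combined value = 2 ⊕ 0 = 2.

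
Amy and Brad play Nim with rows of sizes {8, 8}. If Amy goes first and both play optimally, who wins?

Compute the nim-sum pairwise:
8 XOR 8 = 0
The nim-sum is 0, so this is a P-position: the player to move is in a losing position under optimal play; Amy is about to move from it and so loses — Brad wins.

Brad wins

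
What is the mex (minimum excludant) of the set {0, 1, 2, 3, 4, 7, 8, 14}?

5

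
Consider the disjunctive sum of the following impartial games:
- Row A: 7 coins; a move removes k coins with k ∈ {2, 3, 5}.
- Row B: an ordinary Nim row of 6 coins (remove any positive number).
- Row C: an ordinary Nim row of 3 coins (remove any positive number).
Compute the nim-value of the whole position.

5

For row A, compute g(0), g(1), … with moves {2, 3, 5}:
k:     0  1  2  3  4  5  6  7
g(k):  0  0  1  1  2  2  3  0
So g(7) = 0.
Row B is a plain Nim row of size 6, so its Grundy value is 6.
Row C is a plain Nim row of size 3, so its Grundy value is 3.
By the Sprague-Grundy theorem, the Grundy value of a sum of independent games is the XOR of the component values.
Combined value = 0 XOR 6 XOR 3 = 5.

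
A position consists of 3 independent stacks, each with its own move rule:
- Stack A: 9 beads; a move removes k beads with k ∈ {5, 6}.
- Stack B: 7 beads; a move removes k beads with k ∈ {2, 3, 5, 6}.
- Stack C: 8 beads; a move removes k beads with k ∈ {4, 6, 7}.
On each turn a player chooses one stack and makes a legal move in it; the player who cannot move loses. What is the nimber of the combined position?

0

For stack A, compute g(0), g(1), … with moves {5, 6}:
k:     0  1  2  3  4  5  6  7  8  9
g(k):  0  0  0  0  0  1  1  1  1  1
So g(9) = 1.
Build the Grundy sequence for stack B with g(k) = mex{g(k−s) : s ∈ {2, 3, 5, 6}, s ≤ k}:
k:     0  1  2  3  4  5  6  7
g(k):  0  0  1  1  2  2  3  3
So g(7) = 3.
For stack C, compute g(0), g(1), … with moves {4, 6, 7}:
g(0) = mex{} = 0
g(1) = mex{} = 0
g(2) = mex{} = 0
g(3) = mex{} = 0
g(4) = mex{0} = 1
g(5) = mex{0} = 1
g(6) = mex{0} = 1
g(7) = mex{0} = 1
g(8) = mex{0,1} = 2
So g(8) = 2.
By the Sprague-Grundy theorem, the Grundy value of a sum of independent games is the XOR of the component values.
Combined value = 1 ⊕ 3 ⊕ 2 = 0.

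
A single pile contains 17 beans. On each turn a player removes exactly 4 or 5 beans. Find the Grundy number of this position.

Grundy values for subtraction set {4, 5}:
k:     0  1  2  3  4  5  6  7  8  9 10 11 12 13 14 15 16 17
g(k):  0  0  0  0  1  1  1  1  2  0  0  0  0  1  1  1  1  2
So g(17) = 2.

2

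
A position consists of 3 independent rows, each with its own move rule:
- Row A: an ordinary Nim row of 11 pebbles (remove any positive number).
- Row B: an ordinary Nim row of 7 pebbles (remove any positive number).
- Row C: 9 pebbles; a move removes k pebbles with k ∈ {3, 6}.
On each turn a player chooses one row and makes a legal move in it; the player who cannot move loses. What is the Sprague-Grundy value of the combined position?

Row A is a plain Nim row of size 11, so its Grundy value is 11.
Row B is a plain Nim row of size 7, so its Grundy value is 7.
Build the Grundy sequence for row C with g(k) = mex{g(k−s) : s ∈ {3, 6}, s ≤ k}:
k:     0  1  2  3  4  5  6  7  8  9
g(k):  0  0  0  1  1  1  2  2  2  0
So g(9) = 0.
By the Sprague-Grundy theorem, the Grundy value of a sum of independent games is the XOR of the component values.
Combined value = 11 ⊕ 7 ⊕ 0 = 12.

12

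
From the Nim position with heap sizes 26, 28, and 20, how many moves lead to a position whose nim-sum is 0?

Bitwise XOR of the heap sizes:
  11010  (26)
  11100  (28)
  10100  (20)
  -----
  10010  (18)
The overall nim-sum is X = 18. A heap of size p has a winning move iff p XOR X < p (reduce it to p XOR X).
  26: 26 XOR 18 = 8 < 26 — winning move (to 8).
  28: 28 XOR 18 = 14 < 28 — winning move (to 14).
  20: 20 XOR 18 = 6 < 20 — winning move (to 6).
That gives 3 winning moves.

3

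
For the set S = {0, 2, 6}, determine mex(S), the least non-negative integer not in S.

0 is in the set but 1 is not, so the mex is 1.

1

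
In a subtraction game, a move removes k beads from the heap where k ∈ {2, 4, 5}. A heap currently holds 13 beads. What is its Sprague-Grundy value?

3

Build the Grundy sequence with g(k) = mex{g(k−s) : s ∈ {2, 4, 5}, s ≤ k}:
g(0) = mex{} = 0
g(1) = mex{} = 0
g(2) = mex{0} = 1
g(3) = mex{0} = 1
g(4) = mex{0,1} = 2
g(5) = mex{0,1} = 2
g(6) = mex{0,1,2} = 3
g(7) = mex{1,2} = 0
g(8) = mex{1,2,3} = 0
g(9) = mex{0,2} = 1
g(10) = mex{0,2,3} = 1
g(11) = mex{0,1,3} = 2
g(12) = mex{0,1} = 2
g(13) = mex{0,1,2} = 3
So g(13) = 3.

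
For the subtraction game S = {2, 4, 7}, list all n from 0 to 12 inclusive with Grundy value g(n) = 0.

0, 1, 6, 9, 12

Grundy values for subtraction set {2, 4, 7}:
g(0) = mex{} = 0
g(1) = mex{} = 0
g(2) = mex{0} = 1
g(3) = mex{0} = 1
g(4) = mex{0,1} = 2
g(5) = mex{0,1} = 2
g(6) = mex{1,2} = 0
g(7) = mex{0,1,2} = 3
g(8) = mex{0,2} = 1
g(9) = mex{1,2,3} = 0
g(10) = mex{0,1} = 2
g(11) = mex{0,2,3} = 1
g(12) = mex{1,2} = 0
The P-positions (g = 0) in 0..12 are 0, 1, 6, 9, 12.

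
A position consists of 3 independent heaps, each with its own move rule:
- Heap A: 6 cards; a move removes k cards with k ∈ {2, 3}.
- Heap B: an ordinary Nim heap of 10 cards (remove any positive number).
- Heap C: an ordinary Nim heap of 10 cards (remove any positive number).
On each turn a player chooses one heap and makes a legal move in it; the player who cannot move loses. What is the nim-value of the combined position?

For heap A, compute g(0), g(1), … with moves {2, 3}:
k:     0  1  2  3  4  5  6
g(k):  0  0  1  1  2  0  0
So g(6) = 0.
Heap B is a plain Nim heap of size 10, so its Grundy value is 10.
Heap C is a plain Nim heap of size 10, so its Grundy value is 10.
By the Sprague-Grundy theorem, the Grundy value of a sum of independent games is the XOR of the component values.
Combined value = 0 ⊕ 10 ⊕ 10 = 0.

0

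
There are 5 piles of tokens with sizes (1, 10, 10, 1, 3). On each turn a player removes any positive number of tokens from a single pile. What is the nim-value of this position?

Compute the nim-sum pairwise:
1 ⊕ 10 = 11
11 ⊕ 10 = 1
1 ⊕ 1 = 0
0 ⊕ 3 = 3

3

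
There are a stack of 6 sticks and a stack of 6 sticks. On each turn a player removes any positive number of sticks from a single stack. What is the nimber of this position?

Compute the nim-sum pairwise:
6 XOR 6 = 0

0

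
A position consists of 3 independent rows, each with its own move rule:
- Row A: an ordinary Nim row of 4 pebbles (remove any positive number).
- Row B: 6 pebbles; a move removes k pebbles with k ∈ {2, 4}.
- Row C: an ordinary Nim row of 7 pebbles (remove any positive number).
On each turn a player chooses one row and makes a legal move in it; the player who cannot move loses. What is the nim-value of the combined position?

Row A is a plain Nim row of size 4, so its Grundy value is 4.
For row B, compute g(0), g(1), … with moves {2, 4}:
k:     0  1  2  3  4  5  6
g(k):  0  0  1  1  2  2  0
So g(6) = 0.
Row C is a plain Nim row of size 7, so its Grundy value is 7.
The value of a disjunctive sum is the nim-sum of the parts.
Combined value = 4 XOR 0 XOR 7 = 3.

3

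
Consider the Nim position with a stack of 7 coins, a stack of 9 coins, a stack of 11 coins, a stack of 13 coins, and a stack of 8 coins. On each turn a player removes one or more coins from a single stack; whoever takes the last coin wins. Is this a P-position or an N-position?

Nim-sum: 7 XOR 9 XOR 11 XOR 13 XOR 8 = 0.
The nim-sum is 0, so this is a P-position: the player to move is in a losing position under optimal play.

P-position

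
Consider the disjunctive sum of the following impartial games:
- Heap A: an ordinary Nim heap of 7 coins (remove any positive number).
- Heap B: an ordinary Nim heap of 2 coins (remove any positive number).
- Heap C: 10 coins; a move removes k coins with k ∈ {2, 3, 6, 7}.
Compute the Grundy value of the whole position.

5

Heap A is a plain Nim heap of size 7, so its Grundy value is 7.
Heap B is a plain Nim heap of size 2, so its Grundy value is 2.
Build the Grundy sequence for heap C with g(k) = mex{g(k−s) : s ∈ {2, 3, 6, 7}, s ≤ k}:
g(0) = mex{} = 0
g(1) = mex{} = 0
g(2) = mex{0} = 1
g(3) = mex{0} = 1
g(4) = mex{0,1} = 2
g(5) = mex{1} = 0
g(6) = mex{0,1,2} = 3
g(7) = mex{0,2} = 1
g(8) = mex{0,1,3} = 2
g(9) = mex{1,3} = 0
g(10) = mex{1,2} = 0
So g(10) = 0.
The value of a disjunctive sum is the nim-sum of the parts.
Combined value = 7 ⊕ 2 ⊕ 0 = 5.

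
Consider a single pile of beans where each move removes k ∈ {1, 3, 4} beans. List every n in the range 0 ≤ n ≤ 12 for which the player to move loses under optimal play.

0, 2, 7, 9

Build the Grundy sequence with g(k) = mex{g(k−s) : s ∈ {1, 3, 4}, s ≤ k}:
g(0) = mex{} = 0
g(1) = mex{0} = 1
g(2) = mex{1} = 0
g(3) = mex{0} = 1
g(4) = mex{0,1} = 2
g(5) = mex{0,1,2} = 3
g(6) = mex{0,1,3} = 2
g(7) = mex{1,2} = 0
g(8) = mex{0,2,3} = 1
g(9) = mex{1,2,3} = 0
g(10) = mex{0,2} = 1
g(11) = mex{0,1} = 2
g(12) = mex{0,1,2} = 3
The P-positions (g = 0) in 0..12 are 0, 2, 7, 9.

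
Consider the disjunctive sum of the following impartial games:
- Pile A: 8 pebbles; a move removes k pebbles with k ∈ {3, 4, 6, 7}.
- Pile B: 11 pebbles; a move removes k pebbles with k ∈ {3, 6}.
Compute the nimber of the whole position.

2

Grundy values for pile A (subtraction set {3, 4, 6, 7}):
k:     0  1  2  3  4  5  6  7  8
g(k):  0  0  0  1  1  1  2  2  2
So g(8) = 2.
Build the Grundy sequence for pile B with g(k) = mex{g(k−s) : s ∈ {3, 6}, s ≤ k}:
g(0) = mex{} = 0
g(1) = mex{} = 0
g(2) = mex{} = 0
g(3) = mex{0} = 1
g(4) = mex{0} = 1
g(5) = mex{0} = 1
g(6) = mex{0,1} = 2
g(7) = mex{0,1} = 2
g(8) = mex{0,1} = 2
g(9) = mex{1,2} = 0
g(10) = mex{1,2} = 0
g(11) = mex{1,2} = 0
So g(11) = 0.
The value of a disjunctive sum is the nim-sum of the parts.
Combined value = 2 ⊕ 0 = 2.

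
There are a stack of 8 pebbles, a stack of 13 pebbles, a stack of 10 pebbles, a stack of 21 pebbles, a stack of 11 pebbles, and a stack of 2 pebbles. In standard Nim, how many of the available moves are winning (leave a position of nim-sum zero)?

1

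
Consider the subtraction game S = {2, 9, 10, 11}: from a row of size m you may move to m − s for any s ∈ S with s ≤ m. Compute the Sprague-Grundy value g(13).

Compute g(0), g(1), … for moves {2, 9, 10, 11}:
g(0) = mex{} = 0
g(1) = mex{} = 0
g(2) = mex{0} = 1
g(3) = mex{0} = 1
g(4) = mex{1} = 0
g(5) = mex{1} = 0
g(6) = mex{0} = 1
g(7) = mex{0} = 1
g(8) = mex{1} = 0
g(9) = mex{0,1} = 2
g(10) = mex{0} = 1
g(11) = mex{0,1,2} = 3
g(12) = mex{0,1} = 2
g(13) = mex{0,1,3} = 2
So g(13) = 2.

2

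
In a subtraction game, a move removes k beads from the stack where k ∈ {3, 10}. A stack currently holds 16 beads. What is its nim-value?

Grundy values for subtraction set {3, 10}:
k:     0  1  2  3  4  5  6  7  8  9 10 11 12 13 14 15 16
g(k):  0  0  0  1  1  1  0  0  0  1  1  1  2  0  0  0  1
So g(16) = 1.

1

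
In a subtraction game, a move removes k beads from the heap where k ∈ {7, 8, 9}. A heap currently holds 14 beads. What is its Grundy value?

Compute g(0), g(1), … for moves {7, 8, 9}:
g(0) = mex{} = 0
g(1) = mex{} = 0
g(2) = mex{} = 0
g(3) = mex{} = 0
g(4) = mex{} = 0
g(5) = mex{} = 0
g(6) = mex{} = 0
g(7) = mex{0} = 1
g(8) = mex{0} = 1
g(9) = mex{0} = 1
g(10) = mex{0} = 1
g(11) = mex{0} = 1
g(12) = mex{0} = 1
g(13) = mex{0} = 1
g(14) = mex{0,1} = 2
So g(14) = 2.

2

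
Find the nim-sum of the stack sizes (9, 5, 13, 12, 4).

9

Compute the nim-sum pairwise:
9 ^ 5 = 12
12 ^ 13 = 1
1 ^ 12 = 13
13 ^ 4 = 9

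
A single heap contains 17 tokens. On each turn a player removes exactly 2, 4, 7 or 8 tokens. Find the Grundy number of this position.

0

Compute g(0), g(1), … for moves {2, 4, 7, 8}:
k:     0  1  2  3  4  5  6  7  8  9 10 11 12 13 14 15 16 17
g(k):  0  0  1  1  2  2  0  3  1  4  2  0  0  1  1  2  2  0
So g(17) = 0.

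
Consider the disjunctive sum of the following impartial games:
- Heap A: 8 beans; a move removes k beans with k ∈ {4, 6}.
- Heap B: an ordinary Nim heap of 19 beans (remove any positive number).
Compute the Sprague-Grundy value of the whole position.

17

Grundy values for heap A (subtraction set {4, 6}):
k:     0  1  2  3  4  5  6  7  8
g(k):  0  0  0  0  1  1  1  1  2
So g(8) = 2.
Heap B is a plain Nim heap of size 19, so its Grundy value is 19.
The value of a disjunctive sum is the nim-sum of the parts.
Combined value = 2 XOR 19 = 17.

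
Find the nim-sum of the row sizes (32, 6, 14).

40

Compute the nim-sum pairwise:
32 ^ 6 = 38
38 ^ 14 = 40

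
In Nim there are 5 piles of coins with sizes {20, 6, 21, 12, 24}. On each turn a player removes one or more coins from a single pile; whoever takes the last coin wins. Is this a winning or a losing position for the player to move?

Winning position

Compute the nim-sum pairwise:
20 ^ 6 = 18
18 ^ 21 = 7
7 ^ 12 = 11
11 ^ 24 = 19
The nim-sum is 19 ≠ 0, so this is an N-position: the player to move can win.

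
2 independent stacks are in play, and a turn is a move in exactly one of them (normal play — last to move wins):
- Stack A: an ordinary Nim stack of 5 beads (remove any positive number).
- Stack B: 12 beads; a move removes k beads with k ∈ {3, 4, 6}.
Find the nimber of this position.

4

Stack A is a plain Nim stack of size 5, so its Grundy value is 5.
Build the Grundy sequence for stack B with g(k) = mex{g(k−s) : s ∈ {3, 4, 6}, s ≤ k}:
g(0) = mex{} = 0
g(1) = mex{} = 0
g(2) = mex{} = 0
g(3) = mex{0} = 1
g(4) = mex{0} = 1
g(5) = mex{0} = 1
g(6) = mex{0,1} = 2
g(7) = mex{0,1} = 2
g(8) = mex{0,1} = 2
g(9) = mex{1,2} = 0
g(10) = mex{1,2} = 0
g(11) = mex{1,2} = 0
g(12) = mex{0,2} = 1
So g(12) = 1.
The value of a disjunctive sum is the nim-sum of the parts.
Combined value = 5 XOR 1 = 4.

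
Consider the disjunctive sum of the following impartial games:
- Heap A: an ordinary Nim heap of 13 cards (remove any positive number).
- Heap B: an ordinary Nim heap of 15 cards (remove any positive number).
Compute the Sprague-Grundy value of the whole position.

2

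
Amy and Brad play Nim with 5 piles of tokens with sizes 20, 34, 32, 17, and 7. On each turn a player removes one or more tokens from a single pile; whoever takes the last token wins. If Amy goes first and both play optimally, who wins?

Brad wins

Write each in binary and XOR column by column:
  010100  (20)
  100010  (34)
  100000  (32)
  010001  (17)
  000111  (7)
  ------
  000000  (0)
The nim-sum is 0, so this is a P-position: the player to move is in a losing position under optimal play; Amy is about to move from it and so loses — Brad wins.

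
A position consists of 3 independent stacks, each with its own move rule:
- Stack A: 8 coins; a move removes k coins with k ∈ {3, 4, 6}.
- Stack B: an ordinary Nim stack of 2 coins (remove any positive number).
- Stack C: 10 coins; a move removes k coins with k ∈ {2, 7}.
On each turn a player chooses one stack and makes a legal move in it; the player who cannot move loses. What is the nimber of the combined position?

0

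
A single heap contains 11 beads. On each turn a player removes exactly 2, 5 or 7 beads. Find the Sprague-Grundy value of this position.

Grundy values for subtraction set {2, 5, 7}:
g(0) = mex{} = 0
g(1) = mex{} = 0
g(2) = mex{0} = 1
g(3) = mex{0} = 1
g(4) = mex{1} = 0
g(5) = mex{0,1} = 2
g(6) = mex{0} = 1
g(7) = mex{0,1,2} = 3
g(8) = mex{0,1} = 2
g(9) = mex{0,1,3} = 2
g(10) = mex{1,2} = 0
g(11) = mex{0,1,2} = 3
So g(11) = 3.

3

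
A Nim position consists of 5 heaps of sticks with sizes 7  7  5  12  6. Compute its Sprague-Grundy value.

15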